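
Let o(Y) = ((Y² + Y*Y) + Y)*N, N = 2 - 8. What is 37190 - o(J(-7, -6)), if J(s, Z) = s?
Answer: 37736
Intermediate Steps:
N = -6
o(Y) = -12*Y² - 6*Y (o(Y) = ((Y² + Y*Y) + Y)*(-6) = ((Y² + Y²) + Y)*(-6) = (2*Y² + Y)*(-6) = (Y + 2*Y²)*(-6) = -12*Y² - 6*Y)
37190 - o(J(-7, -6)) = 37190 - (-6)*(-7)*(1 + 2*(-7)) = 37190 - (-6)*(-7)*(1 - 14) = 37190 - (-6)*(-7)*(-13) = 37190 - 1*(-546) = 37190 + 546 = 37736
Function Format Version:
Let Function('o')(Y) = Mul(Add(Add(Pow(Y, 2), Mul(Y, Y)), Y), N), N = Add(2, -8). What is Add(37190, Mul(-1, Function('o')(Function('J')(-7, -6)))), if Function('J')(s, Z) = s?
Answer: 37736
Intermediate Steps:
N = -6
Function('o')(Y) = Add(Mul(-12, Pow(Y, 2)), Mul(-6, Y)) (Function('o')(Y) = Mul(Add(Add(Pow(Y, 2), Mul(Y, Y)), Y), -6) = Mul(Add(Add(Pow(Y, 2), Pow(Y, 2)), Y), -6) = Mul(Add(Mul(2, Pow(Y, 2)), Y), -6) = Mul(Add(Y, Mul(2, Pow(Y, 2))), -6) = Add(Mul(-12, Pow(Y, 2)), Mul(-6, Y)))
Add(37190, Mul(-1, Function('o')(Function('J')(-7, -6)))) = Add(37190, Mul(-1, Mul(-6, -7, Add(1, Mul(2, -7))))) = Add(37190, Mul(-1, Mul(-6, -7, Add(1, -14)))) = Add(37190, Mul(-1, Mul(-6, -7, -13))) = Add(37190, Mul(-1, -546)) = Add(37190, 546) = 37736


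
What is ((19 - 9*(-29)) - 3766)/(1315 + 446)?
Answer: -1162/587 ≈ -1.9796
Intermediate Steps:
((19 - 9*(-29)) - 3766)/(1315 + 446) = ((19 + 261) - 3766)/1761 = (280 - 3766)*(1/1761) = -3486*1/1761 = -1162/587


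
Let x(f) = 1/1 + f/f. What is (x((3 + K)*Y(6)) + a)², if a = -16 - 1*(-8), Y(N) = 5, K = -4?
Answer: 36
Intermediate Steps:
x(f) = 2 (x(f) = 1*1 + 1 = 1 + 1 = 2)
a = -8 (a = -16 + 8 = -8)
(x((3 + K)*Y(6)) + a)² = (2 - 8)² = (-6)² = 36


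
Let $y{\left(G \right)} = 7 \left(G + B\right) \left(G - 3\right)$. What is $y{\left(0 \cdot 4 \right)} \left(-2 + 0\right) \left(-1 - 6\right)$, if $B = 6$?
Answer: $-1764$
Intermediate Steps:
$y{\left(G \right)} = 7 \left(-3 + G\right) \left(6 + G\right)$ ($y{\left(G \right)} = 7 \left(G + 6\right) \left(G - 3\right) = 7 \left(6 + G\right) \left(-3 + G\right) = 7 \left(-3 + G\right) \left(6 + G\right)$)
$y{\left(0 \cdot 4 \right)} \left(-2 + 0\right) \left(-1 - 6\right) = \left(-126 + 7 \left(0 \cdot 4\right)^{2} + 21 \cdot 0 \cdot 4\right) \left(-2 + 0\right) \left(-1 - 6\right) = \left(-126 + 7 \cdot 0^{2} + 21 \cdot 0\right) \left(- 2 \left(-1 - 6\right)\right) = \left(-126 + 7 \cdot 0 + 0\right) \left(\left(-2\right) \left(-7\right)\right) = \left(-126 + 0 + 0\right) 14 = \left(-126\right) 14 = -1764$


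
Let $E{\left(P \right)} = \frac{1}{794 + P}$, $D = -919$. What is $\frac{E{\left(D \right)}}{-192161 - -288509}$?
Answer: $- \frac{1}{12043500} \approx -8.3032 \cdot 10^{-8}$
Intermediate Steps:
$\frac{E{\left(D \right)}}{-192161 - -288509} = \frac{1}{\left(794 - 919\right) \left(-192161 - -288509\right)} = \frac{1}{\left(-125\right) \left(-192161 + 288509\right)} = - \frac{1}{125 \cdot 96348} = \left(- \frac{1}{125}\right) \frac{1}{96348} = - \frac{1}{12043500}$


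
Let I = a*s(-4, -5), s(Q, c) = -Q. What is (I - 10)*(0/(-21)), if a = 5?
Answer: 0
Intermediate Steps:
I = 20 (I = 5*(-1*(-4)) = 5*4 = 20)
(I - 10)*(0/(-21)) = (20 - 10)*(0/(-21)) = 10*(0*(-1/21)) = 10*0 = 0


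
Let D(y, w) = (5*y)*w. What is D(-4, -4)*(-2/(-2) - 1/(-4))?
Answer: 100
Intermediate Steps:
D(y, w) = 5*w*y
D(-4, -4)*(-2/(-2) - 1/(-4)) = (5*(-4)*(-4))*(-2/(-2) - 1/(-4)) = 80*(-2*(-1/2) - 1*(-1/4)) = 80*(1 + 1/4) = 80*(5/4) = 100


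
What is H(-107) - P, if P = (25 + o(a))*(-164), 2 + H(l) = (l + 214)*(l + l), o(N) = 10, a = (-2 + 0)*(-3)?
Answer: -17160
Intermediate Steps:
a = 6 (a = -2*(-3) = 6)
H(l) = -2 + 2*l*(214 + l) (H(l) = -2 + (l + 214)*(l + l) = -2 + (214 + l)*(2*l) = -2 + 2*l*(214 + l))
P = -5740 (P = (25 + 10)*(-164) = 35*(-164) = -5740)
H(-107) - P = (-2 + 2*(-107)² + 428*(-107)) - 1*(-5740) = (-2 + 2*11449 - 45796) + 5740 = (-2 + 22898 - 45796) + 5740 = -22900 + 5740 = -17160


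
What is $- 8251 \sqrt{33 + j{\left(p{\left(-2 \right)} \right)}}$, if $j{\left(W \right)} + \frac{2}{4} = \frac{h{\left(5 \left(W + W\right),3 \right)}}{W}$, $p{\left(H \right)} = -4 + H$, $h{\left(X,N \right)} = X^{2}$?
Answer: $- \frac{8251 i \sqrt{2270}}{2} \approx - 1.9656 \cdot 10^{5} i$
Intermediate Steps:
$j{\left(W \right)} = - \frac{1}{2} + 100 W$ ($j{\left(W \right)} = - \frac{1}{2} + \frac{\left(5 \left(W + W\right)\right)^{2}}{W} = - \frac{1}{2} + \frac{\left(5 \cdot 2 W\right)^{2}}{W} = - \frac{1}{2} + \frac{\left(10 W\right)^{2}}{W} = - \frac{1}{2} + \frac{100 W^{2}}{W} = - \frac{1}{2} + 100 W$)
$- 8251 \sqrt{33 + j{\left(p{\left(-2 \right)} \right)}} = - 8251 \sqrt{33 + \left(- \frac{1}{2} + 100 \left(-4 - 2\right)\right)} = - 8251 \sqrt{33 + \left(- \frac{1}{2} + 100 \left(-6\right)\right)} = - 8251 \sqrt{33 - \frac{1201}{2}} = - 8251 \sqrt{- \frac{1135}{2}} = - 8251 \frac{i \sqrt{2270}}{2} = - \frac{8251 i \sqrt{2270}}{2}$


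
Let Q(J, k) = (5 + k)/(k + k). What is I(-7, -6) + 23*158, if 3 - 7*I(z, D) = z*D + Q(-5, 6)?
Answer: 304777/84 ≈ 3628.3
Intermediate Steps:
Q(J, k) = (5 + k)/(2*k) (Q(J, k) = (5 + k)/((2*k)) = (5 + k)*(1/(2*k)) = (5 + k)/(2*k))
I(z, D) = 25/84 - D*z/7 (I(z, D) = 3/7 - (z*D + (½)*(5 + 6)/6)/7 = 3/7 - (D*z + (½)*(⅙)*11)/7 = 3/7 - (D*z + 11/12)/7 = 3/7 - (11/12 + D*z)/7 = 3/7 + (-11/84 - D*z/7) = 25/84 - D*z/7)
I(-7, -6) + 23*158 = (25/84 - ⅐*(-6)*(-7)) + 23*158 = (25/84 - 6) + 3634 = -479/84 + 3634 = 304777/84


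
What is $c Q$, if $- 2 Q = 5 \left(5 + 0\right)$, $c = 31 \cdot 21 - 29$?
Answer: $-7775$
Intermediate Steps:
$c = 622$ ($c = 651 - 29 = 622$)
$Q = - \frac{25}{2}$ ($Q = - \frac{5 \left(5 + 0\right)}{2} = - \frac{5 \cdot 5}{2} = \left(- \frac{1}{2}\right) 25 = - \frac{25}{2} \approx -12.5$)
$c Q = 622 \left(- \frac{25}{2}\right) = -7775$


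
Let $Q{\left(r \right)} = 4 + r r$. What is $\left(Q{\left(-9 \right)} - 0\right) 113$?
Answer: $9605$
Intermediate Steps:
$Q{\left(r \right)} = 4 + r^{2}$
$\left(Q{\left(-9 \right)} - 0\right) 113 = \left(\left(4 + \left(-9\right)^{2}\right) - 0\right) 113 = \left(\left(4 + 81\right) + 0\right) 113 = \left(85 + 0\right) 113 = 85 \cdot 113 = 9605$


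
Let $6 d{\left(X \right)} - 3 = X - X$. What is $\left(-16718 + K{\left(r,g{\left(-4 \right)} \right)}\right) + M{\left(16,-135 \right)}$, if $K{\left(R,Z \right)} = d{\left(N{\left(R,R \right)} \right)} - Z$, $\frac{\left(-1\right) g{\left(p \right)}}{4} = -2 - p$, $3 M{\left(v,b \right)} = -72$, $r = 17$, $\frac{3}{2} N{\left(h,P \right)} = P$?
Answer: $- \frac{33467}{2} \approx -16734.0$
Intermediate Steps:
$N{\left(h,P \right)} = \frac{2 P}{3}$
$d{\left(X \right)} = \frac{1}{2}$ ($d{\left(X \right)} = \frac{1}{2} + \frac{X - X}{6} = \frac{1}{2} + \frac{1}{6} \cdot 0 = \frac{1}{2} + 0 = \frac{1}{2}$)
$M{\left(v,b \right)} = -24$ ($M{\left(v,b \right)} = \frac{1}{3} \left(-72\right) = -24$)
$g{\left(p \right)} = 8 + 4 p$ ($g{\left(p \right)} = - 4 \left(-2 - p\right) = 8 + 4 p$)
$K{\left(R,Z \right)} = \frac{1}{2} - Z$
$\left(-16718 + K{\left(r,g{\left(-4 \right)} \right)}\right) + M{\left(16,-135 \right)} = \left(-16718 + \left(\frac{1}{2} - \left(8 + 4 \left(-4\right)\right)\right)\right) - 24 = \left(-16718 + \left(\frac{1}{2} - \left(8 - 16\right)\right)\right) - 24 = \left(-16718 + \left(\frac{1}{2} - -8\right)\right) - 24 = \left(-16718 + \left(\frac{1}{2} + 8\right)\right) - 24 = \left(-16718 + \frac{17}{2}\right) - 24 = - \frac{33419}{2} - 24 = - \frac{33467}{2}$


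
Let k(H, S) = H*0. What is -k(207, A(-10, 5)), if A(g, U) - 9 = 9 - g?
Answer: 0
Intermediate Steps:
A(g, U) = 18 - g (A(g, U) = 9 + (9 - g) = 18 - g)
k(H, S) = 0
-k(207, A(-10, 5)) = -1*0 = 0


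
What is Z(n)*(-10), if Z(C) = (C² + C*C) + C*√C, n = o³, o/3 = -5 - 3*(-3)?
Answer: -59719680 - 414720*√3 ≈ -6.0438e+7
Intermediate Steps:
o = 12 (o = 3*(-5 - 3*(-3)) = 3*(-5 + 9) = 3*4 = 12)
n = 1728 (n = 12³ = 1728)
Z(C) = C^(3/2) + 2*C² (Z(C) = (C² + C²) + C^(3/2) = 2*C² + C^(3/2) = C^(3/2) + 2*C²)
Z(n)*(-10) = (1728^(3/2) + 2*1728²)*(-10) = (41472*√3 + 2*2985984)*(-10) = (41472*√3 + 5971968)*(-10) = (5971968 + 41472*√3)*(-10) = -59719680 - 414720*√3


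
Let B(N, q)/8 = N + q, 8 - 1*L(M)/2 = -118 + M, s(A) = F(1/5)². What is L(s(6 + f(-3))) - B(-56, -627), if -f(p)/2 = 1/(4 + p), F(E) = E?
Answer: 142898/25 ≈ 5715.9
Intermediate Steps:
f(p) = -2/(4 + p)
s(A) = 1/25 (s(A) = (1/5)² = (1*(⅕))² = (⅕)² = 1/25)
L(M) = 252 - 2*M (L(M) = 16 - 2*(-118 + M) = 16 + (236 - 2*M) = 252 - 2*M)
B(N, q) = 8*N + 8*q (B(N, q) = 8*(N + q) = 8*N + 8*q)
L(s(6 + f(-3))) - B(-56, -627) = (252 - 2*1/25) - (8*(-56) + 8*(-627)) = (252 - 2/25) - (-448 - 5016) = 6298/25 - 1*(-5464) = 6298/25 + 5464 = 142898/25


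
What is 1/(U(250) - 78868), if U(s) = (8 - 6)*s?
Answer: -1/78368 ≈ -1.2760e-5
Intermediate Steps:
U(s) = 2*s
1/(U(250) - 78868) = 1/(2*250 - 78868) = 1/(500 - 78868) = 1/(-78368) = -1/78368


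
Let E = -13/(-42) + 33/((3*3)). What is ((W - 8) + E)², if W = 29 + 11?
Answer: 2283121/1764 ≈ 1294.3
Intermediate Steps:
E = 167/42 (E = -13*(-1/42) + 33/9 = 13/42 + 33*(⅑) = 13/42 + 11/3 = 167/42 ≈ 3.9762)
W = 40
((W - 8) + E)² = ((40 - 8) + 167/42)² = (32 + 167/42)² = (1511/42)² = 2283121/1764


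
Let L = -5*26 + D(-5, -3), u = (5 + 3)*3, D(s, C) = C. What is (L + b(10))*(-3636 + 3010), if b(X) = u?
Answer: 68234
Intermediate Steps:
u = 24 (u = 8*3 = 24)
L = -133 (L = -5*26 - 3 = -130 - 3 = -133)
b(X) = 24
(L + b(10))*(-3636 + 3010) = (-133 + 24)*(-3636 + 3010) = -109*(-626) = 68234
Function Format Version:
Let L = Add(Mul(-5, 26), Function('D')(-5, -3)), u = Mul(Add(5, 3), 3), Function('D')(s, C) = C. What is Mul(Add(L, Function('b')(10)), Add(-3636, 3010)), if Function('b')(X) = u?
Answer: 68234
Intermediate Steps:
u = 24 (u = Mul(8, 3) = 24)
L = -133 (L = Add(Mul(-5, 26), -3) = Add(-130, -3) = -133)
Function('b')(X) = 24
Mul(Add(L, Function('b')(10)), Add(-3636, 3010)) = Mul(Add(-133, 24), Add(-3636, 3010)) = Mul(-109, -626) = 68234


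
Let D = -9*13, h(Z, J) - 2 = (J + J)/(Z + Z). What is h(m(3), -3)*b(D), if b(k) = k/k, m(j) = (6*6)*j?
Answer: 71/36 ≈ 1.9722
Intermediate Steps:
m(j) = 36*j
h(Z, J) = 2 + J/Z (h(Z, J) = 2 + (J + J)/(Z + Z) = 2 + (2*J)/((2*Z)) = 2 + (2*J)*(1/(2*Z)) = 2 + J/Z)
D = -117
b(k) = 1
h(m(3), -3)*b(D) = (2 - 3/(36*3))*1 = (2 - 3/108)*1 = (2 - 3*1/108)*1 = (2 - 1/36)*1 = (71/36)*1 = 71/36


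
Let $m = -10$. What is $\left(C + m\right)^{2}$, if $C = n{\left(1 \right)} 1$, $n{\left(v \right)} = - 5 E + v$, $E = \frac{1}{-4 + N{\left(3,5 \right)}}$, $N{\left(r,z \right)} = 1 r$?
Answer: $16$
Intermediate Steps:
$N{\left(r,z \right)} = r$
$E = -1$ ($E = \frac{1}{-4 + 3} = \frac{1}{-1} = -1$)
$n{\left(v \right)} = 5 + v$ ($n{\left(v \right)} = \left(-5\right) \left(-1\right) + v = 5 + v$)
$C = 6$ ($C = \left(5 + 1\right) 1 = 6 \cdot 1 = 6$)
$\left(C + m\right)^{2} = \left(6 - 10\right)^{2} = \left(-4\right)^{2} = 16$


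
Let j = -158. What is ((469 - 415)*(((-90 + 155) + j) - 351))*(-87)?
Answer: 2085912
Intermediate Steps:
((469 - 415)*(((-90 + 155) + j) - 351))*(-87) = ((469 - 415)*(((-90 + 155) - 158) - 351))*(-87) = (54*((65 - 158) - 351))*(-87) = (54*(-93 - 351))*(-87) = (54*(-444))*(-87) = -23976*(-87) = 2085912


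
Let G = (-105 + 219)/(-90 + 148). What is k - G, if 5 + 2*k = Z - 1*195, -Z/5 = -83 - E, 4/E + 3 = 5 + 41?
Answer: 263783/2494 ≈ 105.77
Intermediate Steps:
E = 4/43 (E = 4/(-3 + (5 + 41)) = 4/(-3 + 46) = 4/43 ≈ 0.093023)
Z = 17865/43 (Z = -5*(-83 - 1*4/43) = -5*(-83 - 4/43) = -5*(-3573/43) = 17865/43 ≈ 415.46)
G = 57/29 (G = 114/58 = 114*(1/58) = 57/29 ≈ 1.9655)
k = 9265/86 (k = -5/2 + (17865/43 - 1*195)/2 = -5/2 + (17865/43 - 195)/2 = -5/2 + (1/2)*(9480/43) = -5/2 + 4740/43 = 9265/86 ≈ 107.73)
k - G = 9265/86 - 1*57/29 = 9265/86 - 57/29 = 263783/2494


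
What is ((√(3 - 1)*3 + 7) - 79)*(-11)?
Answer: 792 - 33*√2 ≈ 745.33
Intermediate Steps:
((√(3 - 1)*3 + 7) - 79)*(-11) = ((√2*3 + 7) - 79)*(-11) = ((3*√2 + 7) - 79)*(-11) = ((7 + 3*√2) - 79)*(-11) = (-72 + 3*√2)*(-11) = 792 - 33*√2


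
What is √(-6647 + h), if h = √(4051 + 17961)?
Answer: √(-6647 + 2*√5503) ≈ 80.614*I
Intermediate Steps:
h = 2*√5503 (h = √22012 = 2*√5503 ≈ 148.36)
√(-6647 + h) = √(-6647 + 2*√5503)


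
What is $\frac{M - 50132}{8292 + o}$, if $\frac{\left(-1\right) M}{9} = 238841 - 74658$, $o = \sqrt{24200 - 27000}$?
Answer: $- \frac{3167085867}{17190016} + \frac{7638895 i \sqrt{7}}{17190016} \approx -184.24 + 1.1757 i$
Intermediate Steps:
$o = 20 i \sqrt{7}$ ($o = \sqrt{-2800} = 20 i \sqrt{7} \approx 52.915 i$)
$M = -1477647$ ($M = - 9 \left(238841 - 74658\right) = \left(-9\right) 164183 = -1477647$)
$\frac{M - 50132}{8292 + o} = \frac{-1477647 - 50132}{8292 + 20 i \sqrt{7}} = - \frac{1527779}{8292 + 20 i \sqrt{7}}$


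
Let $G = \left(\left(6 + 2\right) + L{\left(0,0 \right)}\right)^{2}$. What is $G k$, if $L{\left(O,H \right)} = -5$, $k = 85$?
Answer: $765$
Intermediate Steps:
$G = 9$ ($G = \left(\left(6 + 2\right) - 5\right)^{2} = \left(8 - 5\right)^{2} = 3^{2} = 9$)
$G k = 9 \cdot 85 = 765$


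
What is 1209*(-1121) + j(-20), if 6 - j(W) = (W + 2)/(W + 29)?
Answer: -1355281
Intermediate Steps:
j(W) = 6 - (2 + W)/(29 + W) (j(W) = 6 - (W + 2)/(W + 29) = 6 - (2 + W)/(29 + W))
1209*(-1121) + j(-20) = 1209*(-1121) + (172 + 5*(-20))/(29 - 20) = -1355289 + (172 - 100)/9 = -1355289 + (⅑)*72 = -1355289 + 8 = -1355281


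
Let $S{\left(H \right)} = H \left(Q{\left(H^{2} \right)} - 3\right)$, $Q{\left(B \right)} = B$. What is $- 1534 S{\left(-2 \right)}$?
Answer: $3068$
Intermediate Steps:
$S{\left(H \right)} = H \left(-3 + H^{2}\right)$ ($S{\left(H \right)} = H \left(H^{2} - 3\right) = H \left(-3 + H^{2}\right)$)
$- 1534 S{\left(-2 \right)} = - 1534 \left(- 2 \left(-3 + \left(-2\right)^{2}\right)\right) = - 1534 \left(- 2 \left(-3 + 4\right)\right) = - 1534 \left(\left(-2\right) 1\right) = \left(-1534\right) \left(-2\right) = 3068$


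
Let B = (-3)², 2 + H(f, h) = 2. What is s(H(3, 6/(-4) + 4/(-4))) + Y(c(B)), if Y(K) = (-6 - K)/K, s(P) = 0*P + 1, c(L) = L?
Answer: -⅔ ≈ -0.66667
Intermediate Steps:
H(f, h) = 0 (H(f, h) = -2 + 2 = 0)
B = 9
s(P) = 1 (s(P) = 0 + 1 = 1)
Y(K) = (-6 - K)/K
s(H(3, 6/(-4) + 4/(-4))) + Y(c(B)) = 1 + (-6 - 1*9)/9 = 1 + (-6 - 9)/9 = 1 + (⅑)*(-15) = 1 - 5/3 = -⅔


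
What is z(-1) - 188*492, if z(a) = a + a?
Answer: -92498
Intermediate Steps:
z(a) = 2*a
z(-1) - 188*492 = 2*(-1) - 188*492 = -2 - 92496 = -92498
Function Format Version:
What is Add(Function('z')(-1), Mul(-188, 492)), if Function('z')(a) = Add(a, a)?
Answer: -92498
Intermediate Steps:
Function('z')(a) = Mul(2, a)
Add(Function('z')(-1), Mul(-188, 492)) = Add(Mul(2, -1), Mul(-188, 492)) = Add(-2, -92496) = -92498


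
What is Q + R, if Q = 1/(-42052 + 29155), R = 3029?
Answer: 39065012/12897 ≈ 3029.0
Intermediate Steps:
Q = -1/12897 (Q = 1/(-12897) = -1/12897 ≈ -7.7537e-5)
Q + R = -1/12897 + 3029 = 39065012/12897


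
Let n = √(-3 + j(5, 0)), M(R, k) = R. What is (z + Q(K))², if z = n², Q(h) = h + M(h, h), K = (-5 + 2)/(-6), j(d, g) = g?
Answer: 4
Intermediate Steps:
n = I*√3 (n = √(-3 + 0) = √(-3) = I*√3 ≈ 1.732*I)
K = ½ (K = -3*(-⅙) = ½ ≈ 0.50000)
Q(h) = 2*h (Q(h) = h + h = 2*h)
z = -3 (z = (I*√3)² = -3)
(z + Q(K))² = (-3 + 2*(½))² = (-3 + 1)² = (-2)² = 4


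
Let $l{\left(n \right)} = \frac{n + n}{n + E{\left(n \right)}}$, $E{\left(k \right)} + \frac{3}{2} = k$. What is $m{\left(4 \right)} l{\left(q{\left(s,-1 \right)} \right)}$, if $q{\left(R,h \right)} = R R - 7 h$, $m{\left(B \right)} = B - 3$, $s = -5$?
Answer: $\frac{128}{125} \approx 1.024$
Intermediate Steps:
$m{\left(B \right)} = -3 + B$ ($m{\left(B \right)} = B - 3 = -3 + B$)
$E{\left(k \right)} = - \frac{3}{2} + k$
$q{\left(R,h \right)} = R^{2} - 7 h$
$l{\left(n \right)} = \frac{2 n}{- \frac{3}{2} + 2 n}$ ($l{\left(n \right)} = \frac{n + n}{n + \left(- \frac{3}{2} + n\right)} = \frac{2 n}{- \frac{3}{2} + 2 n}$)
$m{\left(4 \right)} l{\left(q{\left(s,-1 \right)} \right)} = \left(-3 + 4\right) \frac{4 \left(\left(-5\right)^{2} - -7\right)}{-3 + 4 \left(\left(-5\right)^{2} - -7\right)} = 1 \frac{4 \left(25 + 7\right)}{-3 + 4 \left(25 + 7\right)} = 1 \cdot 4 \cdot 32 \frac{1}{-3 + 4 \cdot 32} = 1 \cdot 4 \cdot 32 \frac{1}{-3 + 128} = 1 \cdot 4 \cdot 32 \cdot \frac{1}{125} = 1 \cdot \frac{128}{125} = \frac{128}{125}$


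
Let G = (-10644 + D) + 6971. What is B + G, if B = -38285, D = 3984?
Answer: -37974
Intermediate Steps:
G = 311 (G = (-10644 + 3984) + 6971 = -6660 + 6971 = 311)
B + G = -38285 + 311 = -37974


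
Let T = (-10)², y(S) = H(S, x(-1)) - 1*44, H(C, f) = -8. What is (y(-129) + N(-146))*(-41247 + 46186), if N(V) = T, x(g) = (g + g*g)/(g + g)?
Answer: 237072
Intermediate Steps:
x(g) = (g + g²)/(2*g) (x(g) = (g + g²)/((2*g)) = (g + g²)*(1/(2*g)) = (g + g²)/(2*g))
y(S) = -52 (y(S) = -8 - 1*44 = -8 - 44 = -52)
T = 100
N(V) = 100
(y(-129) + N(-146))*(-41247 + 46186) = (-52 + 100)*(-41247 + 46186) = 48*4939 = 237072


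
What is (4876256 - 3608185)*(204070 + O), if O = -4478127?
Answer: -5419807734047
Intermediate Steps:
(4876256 - 3608185)*(204070 + O) = (4876256 - 3608185)*(204070 - 4478127) = 1268071*(-4274057) = -5419807734047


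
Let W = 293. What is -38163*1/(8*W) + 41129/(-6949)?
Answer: -361601063/16288456 ≈ -22.200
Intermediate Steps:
-38163*1/(8*W) + 41129/(-6949) = -38163/(293*8) + 41129/(-6949) = -38163/2344 + 41129*(-1/6949) = -38163*1/2344 - 41129/6949 = -38163/2344 - 41129/6949 = -361601063/16288456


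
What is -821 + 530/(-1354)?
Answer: -556082/677 ≈ -821.39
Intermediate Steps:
-821 + 530/(-1354) = -821 - 1/1354*530 = -821 - 265/677 = -556082/677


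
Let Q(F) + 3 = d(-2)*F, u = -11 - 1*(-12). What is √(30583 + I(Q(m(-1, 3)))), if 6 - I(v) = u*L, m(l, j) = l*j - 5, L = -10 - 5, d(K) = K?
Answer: 2*√7651 ≈ 174.94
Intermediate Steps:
L = -15
m(l, j) = -5 + j*l (m(l, j) = j*l - 5 = -5 + j*l)
u = 1 (u = -11 + 12 = 1)
Q(F) = -3 - 2*F
I(v) = 21 (I(v) = 6 - (-15) = 6 - 1*(-15) = 6 + 15 = 21)
√(30583 + I(Q(m(-1, 3)))) = √(30583 + 21) = √30604 = 2*√7651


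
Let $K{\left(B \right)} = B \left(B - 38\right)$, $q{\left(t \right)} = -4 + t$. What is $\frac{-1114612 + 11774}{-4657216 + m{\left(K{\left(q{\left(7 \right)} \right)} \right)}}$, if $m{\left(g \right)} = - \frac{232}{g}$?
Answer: $\frac{57898995}{244503724} \approx 0.2368$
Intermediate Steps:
$K{\left(B \right)} = B \left(-38 + B\right)$
$\frac{-1114612 + 11774}{-4657216 + m{\left(K{\left(q{\left(7 \right)} \right)} \right)}} = \frac{-1114612 + 11774}{-4657216 - \frac{232}{\left(-4 + 7\right) \left(-38 + \left(-4 + 7\right)\right)}} = - \frac{1102838}{-4657216 - \frac{232}{3 \left(-38 + 3\right)}} = - \frac{1102838}{-4657216 - \frac{232}{3 \left(-35\right)}} = - \frac{1102838}{-4657216 - \frac{232}{-105}} = - \frac{1102838}{-4657216 - - \frac{232}{105}} = - \frac{1102838}{-4657216 + \frac{232}{105}} = - \frac{1102838}{- \frac{489007448}{105}} = \left(-1102838\right) \left(- \frac{105}{489007448}\right) = \frac{57898995}{244503724}$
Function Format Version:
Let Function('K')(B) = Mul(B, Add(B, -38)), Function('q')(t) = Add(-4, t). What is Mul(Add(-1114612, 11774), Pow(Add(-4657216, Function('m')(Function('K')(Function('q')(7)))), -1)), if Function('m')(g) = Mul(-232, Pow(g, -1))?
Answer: Rational(57898995, 244503724) ≈ 0.23680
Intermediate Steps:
Function('K')(B) = Mul(B, Add(-38, B))
Mul(Add(-1114612, 11774), Pow(Add(-4657216, Function('m')(Function('K')(Function('q')(7)))), -1)) = Mul(Add(-1114612, 11774), Pow(Add(-4657216, Mul(-232, Pow(Mul(Add(-4, 7), Add(-38, Add(-4, 7))), -1))), -1)) = Mul(-1102838, Pow(Add(-4657216, Mul(-232, Pow(Mul(3, Add(-38, 3)), -1))), -1)) = Mul(-1102838, Pow(Add(-4657216, Mul(-232, Pow(Mul(3, -35), -1))), -1)) = Mul(-1102838, Pow(Add(-4657216, Mul(-232, Pow(-105, -1))), -1)) = Mul(-1102838, Pow(Add(-4657216, Mul(-232, Rational(-1, 105))), -1)) = Mul(-1102838, Pow(Add(-4657216, Rational(232, 105)), -1)) = Mul(-1102838, Pow(Rational(-489007448, 105), -1)) = Mul(-1102838, Rational(-105, 489007448)) = Rational(57898995, 244503724)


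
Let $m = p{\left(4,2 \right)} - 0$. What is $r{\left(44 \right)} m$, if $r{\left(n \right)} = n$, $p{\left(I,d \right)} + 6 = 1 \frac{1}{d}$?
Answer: $-242$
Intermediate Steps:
$p{\left(I,d \right)} = -6 + \frac{1}{d}$ ($p{\left(I,d \right)} = -6 + 1 \frac{1}{d} = -6 + \frac{1}{d}$)
$m = - \frac{11}{2}$ ($m = \left(-6 + \frac{1}{2}\right) - 0 = \left(-6 + \frac{1}{2}\right) + 0 = - \frac{11}{2} + 0 = - \frac{11}{2} \approx -5.5$)
$r{\left(44 \right)} m = 44 \left(- \frac{11}{2}\right) = -242$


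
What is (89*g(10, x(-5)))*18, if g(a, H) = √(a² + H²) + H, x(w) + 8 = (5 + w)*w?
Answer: -12816 + 3204*√41 ≈ 7699.6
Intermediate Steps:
x(w) = -8 + w*(5 + w) (x(w) = -8 + (5 + w)*w = -8 + w*(5 + w))
g(a, H) = H + √(H² + a²) (g(a, H) = √(H² + a²) + H = H + √(H² + a²))
(89*g(10, x(-5)))*18 = (89*((-8 + (-5)² + 5*(-5)) + √((-8 + (-5)² + 5*(-5))² + 10²)))*18 = (89*((-8 + 25 - 25) + √((-8 + 25 - 25)² + 100)))*18 = (89*(-8 + √((-8)² + 100)))*18 = (89*(-8 + √(64 + 100)))*18 = (89*(-8 + √164))*18 = (89*(-8 + 2*√41))*18 = (-712 + 178*√41)*18 = -12816 + 3204*√41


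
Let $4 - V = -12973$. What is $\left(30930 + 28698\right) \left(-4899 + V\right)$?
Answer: $481674984$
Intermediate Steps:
$V = 12977$ ($V = 4 - -12973 = 4 + 12973 = 12977$)
$\left(30930 + 28698\right) \left(-4899 + V\right) = \left(30930 + 28698\right) \left(-4899 + 12977\right) = 59628 \cdot 8078 = 481674984$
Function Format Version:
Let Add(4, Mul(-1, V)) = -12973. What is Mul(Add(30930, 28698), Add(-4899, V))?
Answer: 481674984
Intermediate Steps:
V = 12977 (V = Add(4, Mul(-1, -12973)) = Add(4, 12973) = 12977)
Mul(Add(30930, 28698), Add(-4899, V)) = Mul(Add(30930, 28698), Add(-4899, 12977)) = Mul(59628, 8078) = 481674984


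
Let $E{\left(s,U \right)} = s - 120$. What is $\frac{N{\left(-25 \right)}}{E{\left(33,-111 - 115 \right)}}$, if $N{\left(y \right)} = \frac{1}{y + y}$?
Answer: $\frac{1}{4350} \approx 0.00022989$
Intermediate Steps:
$E{\left(s,U \right)} = -120 + s$
$N{\left(y \right)} = \frac{1}{2 y}$
$\frac{N{\left(-25 \right)}}{E{\left(33,-111 - 115 \right)}} = \frac{\frac{1}{2} \frac{1}{-25}}{-120 + 33} = \frac{\frac{1}{2} \left(- \frac{1}{25}\right)}{-87} = \left(- \frac{1}{50}\right) \left(- \frac{1}{87}\right) = \frac{1}{4350}$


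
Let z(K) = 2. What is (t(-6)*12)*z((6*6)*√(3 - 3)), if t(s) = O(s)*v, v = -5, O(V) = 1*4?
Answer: -480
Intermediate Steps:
O(V) = 4
t(s) = -20 (t(s) = 4*(-5) = -20)
(t(-6)*12)*z((6*6)*√(3 - 3)) = -20*12*2 = -240*2 = -480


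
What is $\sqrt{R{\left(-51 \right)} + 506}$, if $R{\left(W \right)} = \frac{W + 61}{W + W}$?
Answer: $\frac{\sqrt{1315851}}{51} \approx 22.492$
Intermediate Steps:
$R{\left(W \right)} = \frac{61 + W}{2 W}$
$\sqrt{R{\left(-51 \right)} + 506} = \sqrt{\frac{61 - 51}{2 \left(-51\right)} + 506} = \sqrt{\frac{1}{2} \left(- \frac{1}{51}\right) 10 + 506} = \sqrt{- \frac{5}{51} + 506} = \sqrt{\frac{25801}{51}} = \frac{\sqrt{1315851}}{51}$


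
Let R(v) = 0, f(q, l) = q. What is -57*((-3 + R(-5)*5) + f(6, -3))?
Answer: -171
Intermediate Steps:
-57*((-3 + R(-5)*5) + f(6, -3)) = -57*((-3 + 0*5) + 6) = -57*((-3 + 0) + 6) = -57*(-3 + 6) = -57*3 = -171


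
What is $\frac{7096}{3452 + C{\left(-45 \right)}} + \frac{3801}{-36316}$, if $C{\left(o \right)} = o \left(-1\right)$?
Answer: $\frac{34915177}{18142436} \approx 1.9245$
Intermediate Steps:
$C{\left(o \right)} = - o$
$\frac{7096}{3452 + C{\left(-45 \right)}} + \frac{3801}{-36316} = \frac{7096}{3452 - -45} + \frac{3801}{-36316} = \frac{7096}{3452 + 45} + 3801 \left(- \frac{1}{36316}\right) = \frac{7096}{3497} - \frac{543}{5188} = \frac{34915177}{18142436}$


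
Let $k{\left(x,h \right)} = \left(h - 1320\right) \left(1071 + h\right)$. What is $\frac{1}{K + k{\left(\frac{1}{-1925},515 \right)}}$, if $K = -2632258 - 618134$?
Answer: $- \frac{1}{4527122} \approx -2.2089 \cdot 10^{-7}$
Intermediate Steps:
$k{\left(x,h \right)} = \left(-1320 + h\right) \left(1071 + h\right)$
$K = -3250392$ ($K = -2632258 - 618134 = -3250392$)
$\frac{1}{K + k{\left(\frac{1}{-1925},515 \right)}} = \frac{1}{-3250392 - \left(1541955 - 265225\right)} = \frac{1}{-3250392 - 1276730} = \frac{1}{-4527122} = - \frac{1}{4527122}$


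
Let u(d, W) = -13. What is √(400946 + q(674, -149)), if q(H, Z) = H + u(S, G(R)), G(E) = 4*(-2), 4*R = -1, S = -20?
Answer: 3*√44623 ≈ 633.72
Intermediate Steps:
R = -¼ (R = (¼)*(-1) = -¼ ≈ -0.25000)
G(E) = -8
q(H, Z) = -13 + H (q(H, Z) = H - 13 = -13 + H)
√(400946 + q(674, -149)) = √(400946 + (-13 + 674)) = √(400946 + 661) = √401607 = 3*√44623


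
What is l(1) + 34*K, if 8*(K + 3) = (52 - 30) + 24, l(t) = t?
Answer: 189/2 ≈ 94.500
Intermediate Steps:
K = 11/4 (K = -3 + ((52 - 30) + 24)/8 = -3 + (22 + 24)/8 = -3 + (⅛)*46 = -3 + 23/4 = 11/4 ≈ 2.7500)
l(1) + 34*K = 1 + 34*(11/4) = 1 + 187/2 = 189/2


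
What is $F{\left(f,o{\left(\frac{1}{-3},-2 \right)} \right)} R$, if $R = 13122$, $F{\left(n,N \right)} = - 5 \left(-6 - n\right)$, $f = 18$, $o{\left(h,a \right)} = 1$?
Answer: $1574640$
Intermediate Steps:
$F{\left(n,N \right)} = 30 + 5 n$
$F{\left(f,o{\left(\frac{1}{-3},-2 \right)} \right)} R = \left(30 + 5 \cdot 18\right) 13122 = \left(30 + 90\right) 13122 = 120 \cdot 13122 = 1574640$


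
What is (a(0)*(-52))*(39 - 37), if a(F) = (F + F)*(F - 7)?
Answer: 0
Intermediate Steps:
a(F) = 2*F*(-7 + F) (a(F) = (2*F)*(-7 + F) = 2*F*(-7 + F))
(a(0)*(-52))*(39 - 37) = ((2*0*(-7 + 0))*(-52))*(39 - 37) = ((2*0*(-7))*(-52))*2 = (0*(-52))*2 = 0*2 = 0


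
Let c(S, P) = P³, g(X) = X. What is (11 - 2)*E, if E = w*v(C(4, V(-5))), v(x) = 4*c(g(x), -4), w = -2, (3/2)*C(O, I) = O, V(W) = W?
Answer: 4608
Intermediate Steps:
C(O, I) = 2*O/3
v(x) = -256 (v(x) = 4*(-4)³ = 4*(-64) = -256)
E = 512 (E = -2*(-256) = 512)
(11 - 2)*E = (11 - 2)*512 = 9*512 = 4608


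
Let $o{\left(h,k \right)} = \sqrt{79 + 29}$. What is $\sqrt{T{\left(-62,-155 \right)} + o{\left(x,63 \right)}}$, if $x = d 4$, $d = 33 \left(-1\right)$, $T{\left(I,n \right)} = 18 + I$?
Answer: $\sqrt{-44 + 6 \sqrt{3}} \approx 5.7972 i$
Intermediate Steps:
$d = -33$
$x = -132$ ($x = \left(-33\right) 4 = -132$)
$o{\left(h,k \right)} = 6 \sqrt{3}$ ($o{\left(h,k \right)} = \sqrt{108} = 6 \sqrt{3}$)
$\sqrt{T{\left(-62,-155 \right)} + o{\left(x,63 \right)}} = \sqrt{\left(18 - 62\right) + 6 \sqrt{3}} = \sqrt{-44 + 6 \sqrt{3}}$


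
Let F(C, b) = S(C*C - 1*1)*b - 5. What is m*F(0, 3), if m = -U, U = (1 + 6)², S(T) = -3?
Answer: 686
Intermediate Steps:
F(C, b) = -5 - 3*b (F(C, b) = -3*b - 5 = -5 - 3*b)
U = 49 (U = 7² = 49)
m = -49 (m = -1*49 = -49)
m*F(0, 3) = -49*(-5 - 3*3) = -49*(-5 - 9) = -49*(-14) = 686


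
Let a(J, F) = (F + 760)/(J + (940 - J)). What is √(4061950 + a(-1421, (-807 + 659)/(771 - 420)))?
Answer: √3070733363673495/27495 ≈ 2015.4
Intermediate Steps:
a(J, F) = 38/47 + F/940 (a(J, F) = (760 + F)/940 = (760 + F)*(1/940) = 38/47 + F/940)
√(4061950 + a(-1421, (-807 + 659)/(771 - 420))) = √(4061950 + (38/47 + ((-807 + 659)/(771 - 420))/940)) = √(4061950 + (38/47 + (-148/351)/940)) = √(4061950 + (38/47 + (-148*1/351)/940)) = √(4061950 + (38/47 + (1/940)*(-148/351))) = √(4061950 + (38/47 - 37/82485)) = √(4061950 + 66653/82485) = √(335050012403/82485) = √3070733363673495/27495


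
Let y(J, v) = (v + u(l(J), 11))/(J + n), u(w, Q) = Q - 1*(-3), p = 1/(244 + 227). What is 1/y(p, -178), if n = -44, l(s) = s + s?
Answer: 20723/77244 ≈ 0.26828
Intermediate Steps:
l(s) = 2*s
p = 1/471 ≈ 0.0021231
u(w, Q) = 3 + Q (u(w, Q) = Q + 3 = 3 + Q)
y(J, v) = (14 + v)/(-44 + J) (y(J, v) = (v + (3 + 11))/(J - 44) = (v + 14)/(-44 + J) = (14 + v)/(-44 + J))
1/y(p, -178) = 1/((14 - 178)/(-44 + 1/471)) = 1/(-164/(-20723/471)) = 1/(-471/20723*(-164)) = 1/(77244/20723) = 20723/77244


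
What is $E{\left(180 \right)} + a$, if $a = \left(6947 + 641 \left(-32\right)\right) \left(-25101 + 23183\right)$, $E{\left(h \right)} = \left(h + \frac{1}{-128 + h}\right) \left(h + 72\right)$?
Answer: $\frac{338819453}{13} \approx 2.6063 \cdot 10^{7}$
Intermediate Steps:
$E{\left(h \right)} = \left(72 + h\right) \left(h + \frac{1}{-128 + h}\right)$ ($E{\left(h \right)} = \left(h + \frac{1}{-128 + h}\right) \left(72 + h\right) = \left(72 + h\right) \left(h + \frac{1}{-128 + h}\right)$)
$a = 26017670$ ($a = \left(6947 - 20512\right) \left(-1918\right) = \left(-13565\right) \left(-1918\right) = 26017670$)
$E{\left(180 \right)} + a = \frac{72 + 180^{3} - 1658700 - 56 \cdot 180^{2}}{-128 + 180} + 26017670 = \frac{72 + 5832000 - 1658700 - 1814400}{52} + 26017670 = \frac{1}{52} \cdot 2358972 + 26017670 = \frac{589743}{13} + 26017670 = \frac{338819453}{13}$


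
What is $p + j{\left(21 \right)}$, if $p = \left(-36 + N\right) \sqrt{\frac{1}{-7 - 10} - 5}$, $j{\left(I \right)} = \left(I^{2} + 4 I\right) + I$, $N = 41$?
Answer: $546 + \frac{5 i \sqrt{1462}}{17} \approx 546.0 + 11.246 i$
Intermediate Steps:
$j{\left(I \right)} = I^{2} + 5 I$
$p = \frac{5 i \sqrt{1462}}{17}$ ($p = \left(-36 + 41\right) \sqrt{\frac{1}{-7 - 10} - 5} = 5 \sqrt{\frac{1}{-17} - 5} = 5 \sqrt{- \frac{1}{17} - 5} = 5 \sqrt{- \frac{86}{17}} = 5 \frac{i \sqrt{1462}}{17} = \frac{5 i \sqrt{1462}}{17} \approx 11.246 i$)
$p + j{\left(21 \right)} = \frac{5 i \sqrt{1462}}{17} + 21 \left(5 + 21\right) = \frac{5 i \sqrt{1462}}{17} + 21 \cdot 26 = \frac{5 i \sqrt{1462}}{17} + 546 = 546 + \frac{5 i \sqrt{1462}}{17}$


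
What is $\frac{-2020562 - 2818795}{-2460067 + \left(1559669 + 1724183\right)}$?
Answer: $- \frac{1613119}{274595} \approx -5.8745$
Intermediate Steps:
$\frac{-2020562 - 2818795}{-2460067 + \left(1559669 + 1724183\right)} = - \frac{4839357}{-2460067 + 3283852} = - \frac{4839357}{823785} = \left(-4839357\right) \frac{1}{823785} = - \frac{1613119}{274595}$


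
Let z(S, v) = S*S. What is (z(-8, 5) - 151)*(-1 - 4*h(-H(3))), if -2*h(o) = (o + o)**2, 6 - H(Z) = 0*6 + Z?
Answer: -6177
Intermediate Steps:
H(Z) = 6 - Z (H(Z) = 6 - (0*6 + Z) = 6 - (0 + Z) = 6 - Z)
z(S, v) = S**2
h(o) = -2*o**2 (h(o) = -(o + o)**2/2 = -4*o**2/2 = -2*o**2)
(z(-8, 5) - 151)*(-1 - 4*h(-H(3))) = ((-8)**2 - 151)*(-1 - (-8)*(-(6 - 1*3))**2) = (64 - 151)*(-1 - (-8)*(-(6 - 3))**2) = -87*(-1 - (-8)*(-1*3)**2) = -87*(-1 - (-8)*(-3)**2) = -87*(-1 - (-8)*9) = -87*(-1 - 4*(-18)) = -87*(-1 + 72) = -87*71 = -6177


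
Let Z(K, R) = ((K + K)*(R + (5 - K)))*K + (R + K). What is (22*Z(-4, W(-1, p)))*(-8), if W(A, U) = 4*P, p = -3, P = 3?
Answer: -119680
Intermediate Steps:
W(A, U) = 12 (W(A, U) = 4*3 = 12)
Z(K, R) = K + R + 2*K²*(5 + R - K) (Z(K, R) = ((2*K)*(5 + R - K))*K + (K + R) = (2*K*(5 + R - K))*K + (K + R) = 2*K²*(5 + R - K) + (K + R) = K + R + 2*K²*(5 + R - K))
(22*Z(-4, W(-1, p)))*(-8) = (22*(-4 + 12 - 2*(-4)³ + 10*(-4)² + 2*12*(-4)²))*(-8) = (22*(-4 + 12 - 2*(-64) + 10*16 + 2*12*16))*(-8) = (22*(-4 + 12 + 128 + 160 + 384))*(-8) = (22*680)*(-8) = 14960*(-8) = -119680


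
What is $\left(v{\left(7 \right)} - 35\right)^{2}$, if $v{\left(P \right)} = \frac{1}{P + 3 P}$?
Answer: $\frac{958441}{784} \approx 1222.5$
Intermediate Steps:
$v{\left(P \right)} = \frac{1}{4 P}$
$\left(v{\left(7 \right)} - 35\right)^{2} = \left(\frac{1}{4 \cdot 7} - 35\right)^{2} = \left(\frac{1}{4} \cdot \frac{1}{7} - 35\right)^{2} = \left(\frac{1}{28} - 35\right)^{2} = \left(- \frac{979}{28}\right)^{2} = \frac{958441}{784}$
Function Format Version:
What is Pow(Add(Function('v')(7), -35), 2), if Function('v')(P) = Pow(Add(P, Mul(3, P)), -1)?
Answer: Rational(958441, 784) ≈ 1222.5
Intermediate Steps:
Function('v')(P) = Mul(Rational(1, 4), Pow(P, -1)) (Function('v')(P) = Pow(Mul(4, P), -1) = Mul(Rational(1, 4), Pow(P, -1)))
Pow(Add(Function('v')(7), -35), 2) = Pow(Add(Mul(Rational(1, 4), Pow(7, -1)), -35), 2) = Pow(Add(Mul(Rational(1, 4), Rational(1, 7)), -35), 2) = Pow(Add(Rational(1, 28), -35), 2) = Pow(Rational(-979, 28), 2) = Rational(958441, 784)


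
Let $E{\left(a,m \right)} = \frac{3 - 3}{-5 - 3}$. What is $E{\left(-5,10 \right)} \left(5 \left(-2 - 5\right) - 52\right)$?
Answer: $0$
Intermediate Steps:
$E{\left(a,m \right)} = 0$ ($E{\left(a,m \right)} = \frac{0}{-8} = 0 \left(- \frac{1}{8}\right) = 0$)
$E{\left(-5,10 \right)} \left(5 \left(-2 - 5\right) - 52\right) = 0 \left(5 \left(-2 - 5\right) - 52\right) = 0 \left(5 \left(-7\right) - 52\right) = 0 \left(-35 - 52\right) = 0 \left(-87\right) = 0$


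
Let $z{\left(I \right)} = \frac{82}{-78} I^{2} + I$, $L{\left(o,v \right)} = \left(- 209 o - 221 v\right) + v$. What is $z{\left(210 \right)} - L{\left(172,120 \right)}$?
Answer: $\frac{210554}{13} \approx 16196.0$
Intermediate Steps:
$L{\left(o,v \right)} = - 220 v - 209 o$ ($L{\left(o,v \right)} = \left(- 221 v - 209 o\right) + v = - 220 v - 209 o$)
$z{\left(I \right)} = I - \frac{41 I^{2}}{39}$ ($z{\left(I \right)} = 82 \left(- \frac{1}{78}\right) I^{2} + I = - \frac{41 I^{2}}{39} + I = I - \frac{41 I^{2}}{39}$)
$z{\left(210 \right)} - L{\left(172,120 \right)} = \frac{1}{39} \cdot 210 \left(39 - 8610\right) - \left(\left(-220\right) 120 - 35948\right) = \frac{1}{39} \cdot 210 \left(39 - 8610\right) - \left(-26400 - 35948\right) = \frac{1}{39} \cdot 210 \left(-8571\right) - -62348 = - \frac{599970}{13} + 62348 = \frac{210554}{13}$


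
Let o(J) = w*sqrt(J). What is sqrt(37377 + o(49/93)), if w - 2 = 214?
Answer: 3*sqrt(3991033 + 1736*sqrt(93))/31 ≈ 193.74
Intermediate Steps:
w = 216 (w = 2 + 214 = 216)
o(J) = 216*sqrt(J)
sqrt(37377 + o(49/93)) = sqrt(37377 + 216*sqrt(49/93)) = sqrt(37377 + 216*(7*sqrt(93)/93)) = sqrt(37377 + 504*sqrt(93)/31)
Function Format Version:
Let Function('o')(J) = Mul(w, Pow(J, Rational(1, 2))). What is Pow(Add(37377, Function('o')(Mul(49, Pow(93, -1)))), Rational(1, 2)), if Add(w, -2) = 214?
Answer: Mul(Rational(3, 31), Pow(Add(3991033, Mul(1736, Pow(93, Rational(1, 2)))), Rational(1, 2))) ≈ 193.74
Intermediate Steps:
w = 216 (w = Add(2, 214) = 216)
Function('o')(J) = Mul(216, Pow(J, Rational(1, 2)))
Pow(Add(37377, Function('o')(Mul(49, Pow(93, -1)))), Rational(1, 2)) = Pow(Add(37377, Mul(216, Pow(Mul(49, Pow(93, -1)), Rational(1, 2)))), Rational(1, 2)) = Pow(Add(37377, Mul(216, Pow(Mul(49, Rational(1, 93)), Rational(1, 2)))), Rational(1, 2)) = Pow(Add(37377, Mul(216, Pow(Rational(49, 93), Rational(1, 2)))), Rational(1, 2)) = Pow(Add(37377, Mul(216, Mul(Rational(7, 93), Pow(93, Rational(1, 2))))), Rational(1, 2)) = Pow(Add(37377, Mul(Rational(504, 31), Pow(93, Rational(1, 2)))), Rational(1, 2))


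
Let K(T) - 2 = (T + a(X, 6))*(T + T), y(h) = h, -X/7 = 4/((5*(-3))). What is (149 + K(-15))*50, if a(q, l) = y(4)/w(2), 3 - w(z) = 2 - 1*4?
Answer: 28850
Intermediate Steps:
X = 28/15 (X = -28/(5*(-3)) = -28/(-15) = -28*(-1)/15 = -7*(-4/15) = 28/15 ≈ 1.8667)
w(z) = 5 (w(z) = 3 - (2 - 1*4) = 3 - (2 - 4) = 3 - 1*(-2) = 3 + 2 = 5)
a(q, l) = 4/5
K(T) = 2 + 2*T*(4/5 + T) (K(T) = 2 + (T + 4/5)*(T + T) = 2 + (4/5 + T)*(2*T) = 2 + 2*T*(4/5 + T))
(149 + K(-15))*50 = (149 + (2 + 2*(-15)**2 + (8/5)*(-15)))*50 = (149 + (2 + 2*225 - 24))*50 = (149 + (2 + 450 - 24))*50 = (149 + 428)*50 = 577*50 = 28850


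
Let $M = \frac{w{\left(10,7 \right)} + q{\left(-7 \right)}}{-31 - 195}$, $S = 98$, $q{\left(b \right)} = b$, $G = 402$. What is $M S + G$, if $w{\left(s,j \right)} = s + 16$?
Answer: $\frac{44495}{113} \approx 393.76$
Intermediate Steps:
$w{\left(s,j \right)} = 16 + s$
$M = - \frac{19}{226}$ ($M = \frac{\left(16 + 10\right) - 7}{-31 - 195} = \frac{26 - 7}{-226} = 19 \left(- \frac{1}{226}\right) = - \frac{19}{226} \approx -0.084071$)
$M S + G = \left(- \frac{19}{226}\right) 98 + 402 = - \frac{931}{113} + 402 = \frac{44495}{113}$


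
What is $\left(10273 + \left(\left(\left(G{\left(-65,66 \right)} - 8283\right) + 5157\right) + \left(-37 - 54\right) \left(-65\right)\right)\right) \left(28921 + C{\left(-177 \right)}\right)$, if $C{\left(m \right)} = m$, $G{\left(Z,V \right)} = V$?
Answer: $377351232$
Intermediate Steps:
$\left(10273 + \left(\left(\left(G{\left(-65,66 \right)} - 8283\right) + 5157\right) + \left(-37 - 54\right) \left(-65\right)\right)\right) \left(28921 + C{\left(-177 \right)}\right) = \left(10273 + \left(\left(\left(66 - 8283\right) + 5157\right) + \left(-37 - 54\right) \left(-65\right)\right)\right) \left(28921 - 177\right) = \left(10273 + \left(\left(-8217 + 5157\right) + \left(-37 - 54\right) \left(-65\right)\right)\right) 28744 = \left(10273 - -2855\right) 28744 = \left(10273 + \left(-3060 + 5915\right)\right) 28744 = \left(10273 + 2855\right) 28744 = 13128 \cdot 28744 = 377351232$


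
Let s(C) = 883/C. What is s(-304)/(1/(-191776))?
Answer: 10583638/19 ≈ 5.5703e+5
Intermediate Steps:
s(-304)/(1/(-191776)) = (883/(-304))/(1/(-191776)) = (883*(-1/304))/(-1/191776) = -883/304*(-191776) = 10583638/19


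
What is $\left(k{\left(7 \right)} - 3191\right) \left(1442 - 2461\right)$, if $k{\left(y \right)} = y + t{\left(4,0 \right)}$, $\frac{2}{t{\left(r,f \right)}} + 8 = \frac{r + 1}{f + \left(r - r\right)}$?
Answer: $3244496$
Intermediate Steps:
$t{\left(r,f \right)} = \frac{2}{-8 + \frac{1 + r}{f}}$ ($t{\left(r,f \right)} = \frac{2}{-8 + \frac{r + 1}{f + \left(r - r\right)}} = \frac{2}{-8 + \frac{1 + r}{f + 0}} = \frac{2}{-8 + \frac{1 + r}{f}}$)
$k{\left(y \right)} = y$ ($k{\left(y \right)} = y + 2 \cdot 0 \frac{1}{1 + 4 - 0} = y + 2 \cdot 0 \frac{1}{1 + 4 + 0} = y + 2 \cdot 0 \cdot \frac{1}{5} = y + 0 = y$)
$\left(k{\left(7 \right)} - 3191\right) \left(1442 - 2461\right) = \left(7 - 3191\right) \left(1442 - 2461\right) = \left(-3184\right) \left(-1019\right) = 3244496$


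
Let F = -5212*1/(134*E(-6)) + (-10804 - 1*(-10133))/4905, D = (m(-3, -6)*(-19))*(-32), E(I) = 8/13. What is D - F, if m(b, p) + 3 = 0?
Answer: -2314455337/1314540 ≈ -1760.7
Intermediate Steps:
m(b, p) = -3 (m(b, p) = -3 + 0 = -3)
E(I) = 8/13 (E(I) = 8*(1/13) = 8/13)
D = -1824 (D = -3*(-19)*(-32) = 57*(-32) = -1824)
F = -83265623/1314540 (F = -5212/((8/13)*134) + (-10804 - 1*(-10133))/4905 = -5212/1072/13 + (-10804 + 10133)*(1/4905) = -5212*13/1072 - 671*1/4905 = -16939/268 - 671/4905 = -83265623/1314540 ≈ -63.342)
D - F = -1824 - 1*(-83265623/1314540) = -1824 + 83265623/1314540 = -2314455337/1314540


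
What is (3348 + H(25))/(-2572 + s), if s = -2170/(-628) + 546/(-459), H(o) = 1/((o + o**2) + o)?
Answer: -12063351538/9259137525 ≈ -1.3029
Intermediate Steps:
H(o) = 1/(o**2 + 2*o)
s = 108857/48042 (s = -2170*(-1/628) + 546*(-1/459) = 1085/314 - 182/153 = 108857/48042 ≈ 2.2659)
(3348 + H(25))/(-2572 + s) = (3348 + 1/(25*(2 + 25)))/(-2572 + 108857/48042) = (3348 + (1/25)/27)/(-123455167/48042) = (3348 + (1/25)*(1/27))*(-48042/123455167) = (3348 + 1/675)*(-48042/123455167) = (2259901/675)*(-48042/123455167) = -12063351538/9259137525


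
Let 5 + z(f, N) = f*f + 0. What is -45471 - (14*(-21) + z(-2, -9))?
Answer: -45176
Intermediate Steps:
z(f, N) = -5 + f² (z(f, N) = -5 + (f*f + 0) = -5 + (f² + 0) = -5 + f²)
-45471 - (14*(-21) + z(-2, -9)) = -45471 - (14*(-21) + (-5 + (-2)²)) = -45471 - (-294 + (-5 + 4)) = -45471 - (-294 - 1) = -45471 - 1*(-295) = -45471 + 295 = -45176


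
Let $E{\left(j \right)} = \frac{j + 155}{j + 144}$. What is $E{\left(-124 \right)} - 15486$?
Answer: $- \frac{309689}{20} \approx -15484.0$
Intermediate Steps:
$E{\left(j \right)} = \frac{155 + j}{144 + j}$
$E{\left(-124 \right)} - 15486 = \frac{155 - 124}{144 - 124} - 15486 = \frac{1}{20} \cdot 31 - 15486 = \frac{31}{20} - 15486 = - \frac{309689}{20}$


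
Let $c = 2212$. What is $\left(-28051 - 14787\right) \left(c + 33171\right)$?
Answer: $-1515736954$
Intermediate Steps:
$\left(-28051 - 14787\right) \left(c + 33171\right) = \left(-28051 - 14787\right) \left(2212 + 33171\right) = \left(-42838\right) 35383 = -1515736954$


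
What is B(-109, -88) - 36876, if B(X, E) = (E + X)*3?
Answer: -37467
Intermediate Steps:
B(X, E) = 3*E + 3*X
B(-109, -88) - 36876 = (3*(-88) + 3*(-109)) - 36876 = (-264 - 327) - 36876 = -591 - 36876 = -37467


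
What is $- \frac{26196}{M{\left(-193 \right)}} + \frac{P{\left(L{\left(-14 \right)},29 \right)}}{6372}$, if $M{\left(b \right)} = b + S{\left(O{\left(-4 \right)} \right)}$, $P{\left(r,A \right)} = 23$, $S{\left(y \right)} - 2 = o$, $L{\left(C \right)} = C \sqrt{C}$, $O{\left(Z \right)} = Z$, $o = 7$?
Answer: $\frac{20865643}{146556} \approx 142.37$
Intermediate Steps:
$L{\left(C \right)} = C^{\frac{3}{2}}$
$S{\left(y \right)} = 9$ ($S{\left(y \right)} = 2 + 7 = 9$)
$M{\left(b \right)} = 9 + b$ ($M{\left(b \right)} = b + 9 = 9 + b$)
$- \frac{26196}{M{\left(-193 \right)}} + \frac{P{\left(L{\left(-14 \right)},29 \right)}}{6372} = - \frac{26196}{9 - 193} + \frac{23}{6372} = - \frac{26196}{-184} + 23 \cdot \frac{1}{6372} = \left(-26196\right) \left(- \frac{1}{184}\right) + \frac{23}{6372} = \frac{6549}{46} + \frac{23}{6372} = \frac{20865643}{146556}$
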